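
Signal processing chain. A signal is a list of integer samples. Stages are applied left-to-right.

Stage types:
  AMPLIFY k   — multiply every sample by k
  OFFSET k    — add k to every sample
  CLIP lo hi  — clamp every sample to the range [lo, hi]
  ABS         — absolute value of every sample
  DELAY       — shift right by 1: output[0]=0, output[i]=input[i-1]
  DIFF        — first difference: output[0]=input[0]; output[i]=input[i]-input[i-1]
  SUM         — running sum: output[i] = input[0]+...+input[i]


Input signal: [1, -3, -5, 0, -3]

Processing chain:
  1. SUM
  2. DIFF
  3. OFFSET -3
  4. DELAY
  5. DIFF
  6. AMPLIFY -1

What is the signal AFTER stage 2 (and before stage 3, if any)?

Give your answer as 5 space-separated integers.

Input: [1, -3, -5, 0, -3]
Stage 1 (SUM): sum[0..0]=1, sum[0..1]=-2, sum[0..2]=-7, sum[0..3]=-7, sum[0..4]=-10 -> [1, -2, -7, -7, -10]
Stage 2 (DIFF): s[0]=1, -2-1=-3, -7--2=-5, -7--7=0, -10--7=-3 -> [1, -3, -5, 0, -3]

Answer: 1 -3 -5 0 -3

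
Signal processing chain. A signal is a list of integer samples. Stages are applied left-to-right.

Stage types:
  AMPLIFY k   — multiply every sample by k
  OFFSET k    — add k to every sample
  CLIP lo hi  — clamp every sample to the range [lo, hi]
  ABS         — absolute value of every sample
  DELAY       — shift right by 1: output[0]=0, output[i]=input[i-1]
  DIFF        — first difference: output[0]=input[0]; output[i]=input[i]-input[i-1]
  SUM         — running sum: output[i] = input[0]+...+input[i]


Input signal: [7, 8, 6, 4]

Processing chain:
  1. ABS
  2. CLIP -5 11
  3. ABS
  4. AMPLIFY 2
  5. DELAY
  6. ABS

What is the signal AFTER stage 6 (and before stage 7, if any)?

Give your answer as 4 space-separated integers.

Input: [7, 8, 6, 4]
Stage 1 (ABS): |7|=7, |8|=8, |6|=6, |4|=4 -> [7, 8, 6, 4]
Stage 2 (CLIP -5 11): clip(7,-5,11)=7, clip(8,-5,11)=8, clip(6,-5,11)=6, clip(4,-5,11)=4 -> [7, 8, 6, 4]
Stage 3 (ABS): |7|=7, |8|=8, |6|=6, |4|=4 -> [7, 8, 6, 4]
Stage 4 (AMPLIFY 2): 7*2=14, 8*2=16, 6*2=12, 4*2=8 -> [14, 16, 12, 8]
Stage 5 (DELAY): [0, 14, 16, 12] = [0, 14, 16, 12] -> [0, 14, 16, 12]
Stage 6 (ABS): |0|=0, |14|=14, |16|=16, |12|=12 -> [0, 14, 16, 12]

Answer: 0 14 16 12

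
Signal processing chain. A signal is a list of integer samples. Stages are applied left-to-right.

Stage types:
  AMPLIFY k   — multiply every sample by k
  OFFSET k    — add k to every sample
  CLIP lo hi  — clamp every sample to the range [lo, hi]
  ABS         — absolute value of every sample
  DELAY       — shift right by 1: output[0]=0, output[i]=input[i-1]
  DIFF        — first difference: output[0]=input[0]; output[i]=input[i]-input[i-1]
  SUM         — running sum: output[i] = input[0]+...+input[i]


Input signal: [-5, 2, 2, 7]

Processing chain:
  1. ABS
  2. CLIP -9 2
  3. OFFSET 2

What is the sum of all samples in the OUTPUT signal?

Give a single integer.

Answer: 16

Derivation:
Input: [-5, 2, 2, 7]
Stage 1 (ABS): |-5|=5, |2|=2, |2|=2, |7|=7 -> [5, 2, 2, 7]
Stage 2 (CLIP -9 2): clip(5,-9,2)=2, clip(2,-9,2)=2, clip(2,-9,2)=2, clip(7,-9,2)=2 -> [2, 2, 2, 2]
Stage 3 (OFFSET 2): 2+2=4, 2+2=4, 2+2=4, 2+2=4 -> [4, 4, 4, 4]
Output sum: 16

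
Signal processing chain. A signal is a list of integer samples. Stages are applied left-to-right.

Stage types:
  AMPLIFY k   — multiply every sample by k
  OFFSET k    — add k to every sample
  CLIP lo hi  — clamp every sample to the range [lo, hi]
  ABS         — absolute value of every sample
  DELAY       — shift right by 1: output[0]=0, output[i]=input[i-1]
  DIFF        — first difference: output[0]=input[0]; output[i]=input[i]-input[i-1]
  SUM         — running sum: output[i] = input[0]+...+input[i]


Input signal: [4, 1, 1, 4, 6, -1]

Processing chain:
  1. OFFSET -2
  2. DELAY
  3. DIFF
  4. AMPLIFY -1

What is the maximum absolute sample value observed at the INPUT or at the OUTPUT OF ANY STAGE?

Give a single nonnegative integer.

Input: [4, 1, 1, 4, 6, -1] (max |s|=6)
Stage 1 (OFFSET -2): 4+-2=2, 1+-2=-1, 1+-2=-1, 4+-2=2, 6+-2=4, -1+-2=-3 -> [2, -1, -1, 2, 4, -3] (max |s|=4)
Stage 2 (DELAY): [0, 2, -1, -1, 2, 4] = [0, 2, -1, -1, 2, 4] -> [0, 2, -1, -1, 2, 4] (max |s|=4)
Stage 3 (DIFF): s[0]=0, 2-0=2, -1-2=-3, -1--1=0, 2--1=3, 4-2=2 -> [0, 2, -3, 0, 3, 2] (max |s|=3)
Stage 4 (AMPLIFY -1): 0*-1=0, 2*-1=-2, -3*-1=3, 0*-1=0, 3*-1=-3, 2*-1=-2 -> [0, -2, 3, 0, -3, -2] (max |s|=3)
Overall max amplitude: 6

Answer: 6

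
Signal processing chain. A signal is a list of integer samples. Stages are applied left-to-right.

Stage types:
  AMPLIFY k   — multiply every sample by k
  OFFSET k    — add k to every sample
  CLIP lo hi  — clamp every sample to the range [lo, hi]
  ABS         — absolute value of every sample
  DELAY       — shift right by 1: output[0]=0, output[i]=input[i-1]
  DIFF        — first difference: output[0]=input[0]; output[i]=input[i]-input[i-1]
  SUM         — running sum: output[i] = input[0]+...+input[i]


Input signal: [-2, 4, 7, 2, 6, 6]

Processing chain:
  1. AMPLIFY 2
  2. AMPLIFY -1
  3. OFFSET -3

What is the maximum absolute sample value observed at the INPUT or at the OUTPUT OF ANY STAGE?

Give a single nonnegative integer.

Input: [-2, 4, 7, 2, 6, 6] (max |s|=7)
Stage 1 (AMPLIFY 2): -2*2=-4, 4*2=8, 7*2=14, 2*2=4, 6*2=12, 6*2=12 -> [-4, 8, 14, 4, 12, 12] (max |s|=14)
Stage 2 (AMPLIFY -1): -4*-1=4, 8*-1=-8, 14*-1=-14, 4*-1=-4, 12*-1=-12, 12*-1=-12 -> [4, -8, -14, -4, -12, -12] (max |s|=14)
Stage 3 (OFFSET -3): 4+-3=1, -8+-3=-11, -14+-3=-17, -4+-3=-7, -12+-3=-15, -12+-3=-15 -> [1, -11, -17, -7, -15, -15] (max |s|=17)
Overall max amplitude: 17

Answer: 17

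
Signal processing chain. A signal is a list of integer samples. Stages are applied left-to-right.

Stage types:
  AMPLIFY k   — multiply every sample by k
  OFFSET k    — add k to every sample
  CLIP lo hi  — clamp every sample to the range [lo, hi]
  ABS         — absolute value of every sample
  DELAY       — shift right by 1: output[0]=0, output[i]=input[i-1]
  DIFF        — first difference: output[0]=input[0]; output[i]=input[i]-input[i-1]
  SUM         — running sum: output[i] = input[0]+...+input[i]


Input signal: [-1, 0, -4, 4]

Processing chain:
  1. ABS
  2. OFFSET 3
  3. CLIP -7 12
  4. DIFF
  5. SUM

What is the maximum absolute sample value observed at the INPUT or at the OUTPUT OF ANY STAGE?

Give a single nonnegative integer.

Answer: 7

Derivation:
Input: [-1, 0, -4, 4] (max |s|=4)
Stage 1 (ABS): |-1|=1, |0|=0, |-4|=4, |4|=4 -> [1, 0, 4, 4] (max |s|=4)
Stage 2 (OFFSET 3): 1+3=4, 0+3=3, 4+3=7, 4+3=7 -> [4, 3, 7, 7] (max |s|=7)
Stage 3 (CLIP -7 12): clip(4,-7,12)=4, clip(3,-7,12)=3, clip(7,-7,12)=7, clip(7,-7,12)=7 -> [4, 3, 7, 7] (max |s|=7)
Stage 4 (DIFF): s[0]=4, 3-4=-1, 7-3=4, 7-7=0 -> [4, -1, 4, 0] (max |s|=4)
Stage 5 (SUM): sum[0..0]=4, sum[0..1]=3, sum[0..2]=7, sum[0..3]=7 -> [4, 3, 7, 7] (max |s|=7)
Overall max amplitude: 7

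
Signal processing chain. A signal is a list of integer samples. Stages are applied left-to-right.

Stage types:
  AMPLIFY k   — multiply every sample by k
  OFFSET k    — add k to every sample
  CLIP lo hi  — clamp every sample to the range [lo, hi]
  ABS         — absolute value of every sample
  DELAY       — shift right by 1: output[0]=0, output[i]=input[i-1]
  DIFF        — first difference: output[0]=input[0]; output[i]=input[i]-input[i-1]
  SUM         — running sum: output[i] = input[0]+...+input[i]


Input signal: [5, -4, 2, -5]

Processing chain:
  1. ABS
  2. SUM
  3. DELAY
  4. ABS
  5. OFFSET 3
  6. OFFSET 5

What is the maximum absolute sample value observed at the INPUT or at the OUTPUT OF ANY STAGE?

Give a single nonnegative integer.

Answer: 19

Derivation:
Input: [5, -4, 2, -5] (max |s|=5)
Stage 1 (ABS): |5|=5, |-4|=4, |2|=2, |-5|=5 -> [5, 4, 2, 5] (max |s|=5)
Stage 2 (SUM): sum[0..0]=5, sum[0..1]=9, sum[0..2]=11, sum[0..3]=16 -> [5, 9, 11, 16] (max |s|=16)
Stage 3 (DELAY): [0, 5, 9, 11] = [0, 5, 9, 11] -> [0, 5, 9, 11] (max |s|=11)
Stage 4 (ABS): |0|=0, |5|=5, |9|=9, |11|=11 -> [0, 5, 9, 11] (max |s|=11)
Stage 5 (OFFSET 3): 0+3=3, 5+3=8, 9+3=12, 11+3=14 -> [3, 8, 12, 14] (max |s|=14)
Stage 6 (OFFSET 5): 3+5=8, 8+5=13, 12+5=17, 14+5=19 -> [8, 13, 17, 19] (max |s|=19)
Overall max amplitude: 19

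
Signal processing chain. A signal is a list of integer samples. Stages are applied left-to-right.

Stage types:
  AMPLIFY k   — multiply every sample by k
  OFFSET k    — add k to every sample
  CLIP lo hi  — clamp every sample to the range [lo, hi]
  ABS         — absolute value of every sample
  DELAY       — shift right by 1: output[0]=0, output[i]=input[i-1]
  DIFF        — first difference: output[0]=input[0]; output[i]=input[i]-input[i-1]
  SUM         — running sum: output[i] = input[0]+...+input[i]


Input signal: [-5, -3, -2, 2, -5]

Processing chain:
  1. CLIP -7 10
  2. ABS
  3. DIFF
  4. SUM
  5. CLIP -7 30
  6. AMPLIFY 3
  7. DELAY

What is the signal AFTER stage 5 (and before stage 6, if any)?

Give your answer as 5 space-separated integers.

Answer: 5 3 2 2 5

Derivation:
Input: [-5, -3, -2, 2, -5]
Stage 1 (CLIP -7 10): clip(-5,-7,10)=-5, clip(-3,-7,10)=-3, clip(-2,-7,10)=-2, clip(2,-7,10)=2, clip(-5,-7,10)=-5 -> [-5, -3, -2, 2, -5]
Stage 2 (ABS): |-5|=5, |-3|=3, |-2|=2, |2|=2, |-5|=5 -> [5, 3, 2, 2, 5]
Stage 3 (DIFF): s[0]=5, 3-5=-2, 2-3=-1, 2-2=0, 5-2=3 -> [5, -2, -1, 0, 3]
Stage 4 (SUM): sum[0..0]=5, sum[0..1]=3, sum[0..2]=2, sum[0..3]=2, sum[0..4]=5 -> [5, 3, 2, 2, 5]
Stage 5 (CLIP -7 30): clip(5,-7,30)=5, clip(3,-7,30)=3, clip(2,-7,30)=2, clip(2,-7,30)=2, clip(5,-7,30)=5 -> [5, 3, 2, 2, 5]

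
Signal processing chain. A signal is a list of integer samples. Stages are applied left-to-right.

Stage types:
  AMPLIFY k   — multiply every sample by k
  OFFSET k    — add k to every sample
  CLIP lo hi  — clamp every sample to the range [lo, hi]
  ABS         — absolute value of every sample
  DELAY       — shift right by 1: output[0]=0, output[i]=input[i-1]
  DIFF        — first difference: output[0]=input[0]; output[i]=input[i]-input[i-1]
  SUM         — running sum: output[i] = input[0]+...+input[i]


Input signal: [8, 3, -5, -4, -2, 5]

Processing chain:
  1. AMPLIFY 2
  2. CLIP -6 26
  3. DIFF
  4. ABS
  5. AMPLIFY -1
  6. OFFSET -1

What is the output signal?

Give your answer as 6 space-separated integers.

Answer: -17 -11 -13 -1 -3 -15

Derivation:
Input: [8, 3, -5, -4, -2, 5]
Stage 1 (AMPLIFY 2): 8*2=16, 3*2=6, -5*2=-10, -4*2=-8, -2*2=-4, 5*2=10 -> [16, 6, -10, -8, -4, 10]
Stage 2 (CLIP -6 26): clip(16,-6,26)=16, clip(6,-6,26)=6, clip(-10,-6,26)=-6, clip(-8,-6,26)=-6, clip(-4,-6,26)=-4, clip(10,-6,26)=10 -> [16, 6, -6, -6, -4, 10]
Stage 3 (DIFF): s[0]=16, 6-16=-10, -6-6=-12, -6--6=0, -4--6=2, 10--4=14 -> [16, -10, -12, 0, 2, 14]
Stage 4 (ABS): |16|=16, |-10|=10, |-12|=12, |0|=0, |2|=2, |14|=14 -> [16, 10, 12, 0, 2, 14]
Stage 5 (AMPLIFY -1): 16*-1=-16, 10*-1=-10, 12*-1=-12, 0*-1=0, 2*-1=-2, 14*-1=-14 -> [-16, -10, -12, 0, -2, -14]
Stage 6 (OFFSET -1): -16+-1=-17, -10+-1=-11, -12+-1=-13, 0+-1=-1, -2+-1=-3, -14+-1=-15 -> [-17, -11, -13, -1, -3, -15]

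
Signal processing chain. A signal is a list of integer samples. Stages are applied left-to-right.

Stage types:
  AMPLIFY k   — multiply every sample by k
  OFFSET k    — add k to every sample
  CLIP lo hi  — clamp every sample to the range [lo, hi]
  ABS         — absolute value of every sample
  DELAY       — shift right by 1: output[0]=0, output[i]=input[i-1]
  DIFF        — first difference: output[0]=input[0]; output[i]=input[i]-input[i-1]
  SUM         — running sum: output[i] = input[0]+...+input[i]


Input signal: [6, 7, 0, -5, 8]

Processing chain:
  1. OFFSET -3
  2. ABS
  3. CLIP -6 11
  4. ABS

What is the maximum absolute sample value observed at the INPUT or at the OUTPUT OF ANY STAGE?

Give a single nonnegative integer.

Answer: 8

Derivation:
Input: [6, 7, 0, -5, 8] (max |s|=8)
Stage 1 (OFFSET -3): 6+-3=3, 7+-3=4, 0+-3=-3, -5+-3=-8, 8+-3=5 -> [3, 4, -3, -8, 5] (max |s|=8)
Stage 2 (ABS): |3|=3, |4|=4, |-3|=3, |-8|=8, |5|=5 -> [3, 4, 3, 8, 5] (max |s|=8)
Stage 3 (CLIP -6 11): clip(3,-6,11)=3, clip(4,-6,11)=4, clip(3,-6,11)=3, clip(8,-6,11)=8, clip(5,-6,11)=5 -> [3, 4, 3, 8, 5] (max |s|=8)
Stage 4 (ABS): |3|=3, |4|=4, |3|=3, |8|=8, |5|=5 -> [3, 4, 3, 8, 5] (max |s|=8)
Overall max amplitude: 8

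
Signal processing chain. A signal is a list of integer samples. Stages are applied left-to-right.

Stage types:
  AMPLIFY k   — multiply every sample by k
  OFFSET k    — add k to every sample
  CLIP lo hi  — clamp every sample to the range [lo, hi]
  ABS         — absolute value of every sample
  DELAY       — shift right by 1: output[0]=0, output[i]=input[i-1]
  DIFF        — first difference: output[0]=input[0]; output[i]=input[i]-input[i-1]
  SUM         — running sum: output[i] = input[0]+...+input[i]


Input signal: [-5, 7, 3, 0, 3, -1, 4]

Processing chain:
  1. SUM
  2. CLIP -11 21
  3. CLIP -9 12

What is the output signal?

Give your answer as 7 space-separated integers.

Input: [-5, 7, 3, 0, 3, -1, 4]
Stage 1 (SUM): sum[0..0]=-5, sum[0..1]=2, sum[0..2]=5, sum[0..3]=5, sum[0..4]=8, sum[0..5]=7, sum[0..6]=11 -> [-5, 2, 5, 5, 8, 7, 11]
Stage 2 (CLIP -11 21): clip(-5,-11,21)=-5, clip(2,-11,21)=2, clip(5,-11,21)=5, clip(5,-11,21)=5, clip(8,-11,21)=8, clip(7,-11,21)=7, clip(11,-11,21)=11 -> [-5, 2, 5, 5, 8, 7, 11]
Stage 3 (CLIP -9 12): clip(-5,-9,12)=-5, clip(2,-9,12)=2, clip(5,-9,12)=5, clip(5,-9,12)=5, clip(8,-9,12)=8, clip(7,-9,12)=7, clip(11,-9,12)=11 -> [-5, 2, 5, 5, 8, 7, 11]

Answer: -5 2 5 5 8 7 11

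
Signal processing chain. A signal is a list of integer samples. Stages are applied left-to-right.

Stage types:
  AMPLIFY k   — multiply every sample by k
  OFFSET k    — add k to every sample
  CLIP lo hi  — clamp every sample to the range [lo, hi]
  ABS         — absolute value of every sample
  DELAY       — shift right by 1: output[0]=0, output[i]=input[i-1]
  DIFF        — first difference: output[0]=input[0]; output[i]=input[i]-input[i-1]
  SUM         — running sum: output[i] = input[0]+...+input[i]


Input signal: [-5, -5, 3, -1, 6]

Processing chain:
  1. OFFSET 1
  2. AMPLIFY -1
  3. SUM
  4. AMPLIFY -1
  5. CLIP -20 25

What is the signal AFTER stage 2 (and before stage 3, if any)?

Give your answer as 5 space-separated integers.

Answer: 4 4 -4 0 -7

Derivation:
Input: [-5, -5, 3, -1, 6]
Stage 1 (OFFSET 1): -5+1=-4, -5+1=-4, 3+1=4, -1+1=0, 6+1=7 -> [-4, -4, 4, 0, 7]
Stage 2 (AMPLIFY -1): -4*-1=4, -4*-1=4, 4*-1=-4, 0*-1=0, 7*-1=-7 -> [4, 4, -4, 0, -7]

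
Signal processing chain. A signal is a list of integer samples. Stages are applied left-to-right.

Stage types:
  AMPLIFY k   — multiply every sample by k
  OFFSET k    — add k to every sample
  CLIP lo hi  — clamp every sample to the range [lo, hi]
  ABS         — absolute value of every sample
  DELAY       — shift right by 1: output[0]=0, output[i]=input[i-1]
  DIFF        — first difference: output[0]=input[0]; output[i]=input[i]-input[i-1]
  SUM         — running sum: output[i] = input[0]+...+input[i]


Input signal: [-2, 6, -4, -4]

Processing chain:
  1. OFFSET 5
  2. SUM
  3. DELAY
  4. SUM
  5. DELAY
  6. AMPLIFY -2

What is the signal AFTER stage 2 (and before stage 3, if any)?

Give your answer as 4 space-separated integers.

Input: [-2, 6, -4, -4]
Stage 1 (OFFSET 5): -2+5=3, 6+5=11, -4+5=1, -4+5=1 -> [3, 11, 1, 1]
Stage 2 (SUM): sum[0..0]=3, sum[0..1]=14, sum[0..2]=15, sum[0..3]=16 -> [3, 14, 15, 16]

Answer: 3 14 15 16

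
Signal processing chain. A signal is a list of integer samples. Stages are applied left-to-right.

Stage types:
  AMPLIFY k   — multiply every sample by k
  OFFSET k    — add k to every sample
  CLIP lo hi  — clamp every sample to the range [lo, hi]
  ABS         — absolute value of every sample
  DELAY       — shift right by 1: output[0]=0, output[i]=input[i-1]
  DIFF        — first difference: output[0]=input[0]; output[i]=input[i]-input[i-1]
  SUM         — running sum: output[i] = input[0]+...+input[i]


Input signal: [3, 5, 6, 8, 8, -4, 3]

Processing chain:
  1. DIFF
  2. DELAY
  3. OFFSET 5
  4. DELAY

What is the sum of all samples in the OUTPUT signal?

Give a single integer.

Answer: 38

Derivation:
Input: [3, 5, 6, 8, 8, -4, 3]
Stage 1 (DIFF): s[0]=3, 5-3=2, 6-5=1, 8-6=2, 8-8=0, -4-8=-12, 3--4=7 -> [3, 2, 1, 2, 0, -12, 7]
Stage 2 (DELAY): [0, 3, 2, 1, 2, 0, -12] = [0, 3, 2, 1, 2, 0, -12] -> [0, 3, 2, 1, 2, 0, -12]
Stage 3 (OFFSET 5): 0+5=5, 3+5=8, 2+5=7, 1+5=6, 2+5=7, 0+5=5, -12+5=-7 -> [5, 8, 7, 6, 7, 5, -7]
Stage 4 (DELAY): [0, 5, 8, 7, 6, 7, 5] = [0, 5, 8, 7, 6, 7, 5] -> [0, 5, 8, 7, 6, 7, 5]
Output sum: 38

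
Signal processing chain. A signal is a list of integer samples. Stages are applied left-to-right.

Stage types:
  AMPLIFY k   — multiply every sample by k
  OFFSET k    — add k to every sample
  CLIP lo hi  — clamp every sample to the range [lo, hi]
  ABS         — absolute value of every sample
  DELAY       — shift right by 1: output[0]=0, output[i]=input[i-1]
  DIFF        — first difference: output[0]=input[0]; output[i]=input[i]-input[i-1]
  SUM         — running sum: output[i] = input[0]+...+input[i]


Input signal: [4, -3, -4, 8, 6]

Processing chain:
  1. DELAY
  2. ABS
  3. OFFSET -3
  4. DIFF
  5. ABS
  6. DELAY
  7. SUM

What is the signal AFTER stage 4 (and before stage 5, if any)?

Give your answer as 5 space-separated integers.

Input: [4, -3, -4, 8, 6]
Stage 1 (DELAY): [0, 4, -3, -4, 8] = [0, 4, -3, -4, 8] -> [0, 4, -3, -4, 8]
Stage 2 (ABS): |0|=0, |4|=4, |-3|=3, |-4|=4, |8|=8 -> [0, 4, 3, 4, 8]
Stage 3 (OFFSET -3): 0+-3=-3, 4+-3=1, 3+-3=0, 4+-3=1, 8+-3=5 -> [-3, 1, 0, 1, 5]
Stage 4 (DIFF): s[0]=-3, 1--3=4, 0-1=-1, 1-0=1, 5-1=4 -> [-3, 4, -1, 1, 4]

Answer: -3 4 -1 1 4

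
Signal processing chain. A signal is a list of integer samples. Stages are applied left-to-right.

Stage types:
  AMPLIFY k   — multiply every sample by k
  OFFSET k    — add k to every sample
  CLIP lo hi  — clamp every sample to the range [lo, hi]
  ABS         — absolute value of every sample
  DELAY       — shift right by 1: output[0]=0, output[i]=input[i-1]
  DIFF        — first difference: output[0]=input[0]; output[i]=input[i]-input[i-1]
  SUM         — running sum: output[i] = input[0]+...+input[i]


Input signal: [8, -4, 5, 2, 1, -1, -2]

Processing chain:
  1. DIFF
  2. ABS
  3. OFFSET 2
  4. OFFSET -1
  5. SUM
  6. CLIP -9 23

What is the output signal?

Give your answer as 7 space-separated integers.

Answer: 9 22 23 23 23 23 23

Derivation:
Input: [8, -4, 5, 2, 1, -1, -2]
Stage 1 (DIFF): s[0]=8, -4-8=-12, 5--4=9, 2-5=-3, 1-2=-1, -1-1=-2, -2--1=-1 -> [8, -12, 9, -3, -1, -2, -1]
Stage 2 (ABS): |8|=8, |-12|=12, |9|=9, |-3|=3, |-1|=1, |-2|=2, |-1|=1 -> [8, 12, 9, 3, 1, 2, 1]
Stage 3 (OFFSET 2): 8+2=10, 12+2=14, 9+2=11, 3+2=5, 1+2=3, 2+2=4, 1+2=3 -> [10, 14, 11, 5, 3, 4, 3]
Stage 4 (OFFSET -1): 10+-1=9, 14+-1=13, 11+-1=10, 5+-1=4, 3+-1=2, 4+-1=3, 3+-1=2 -> [9, 13, 10, 4, 2, 3, 2]
Stage 5 (SUM): sum[0..0]=9, sum[0..1]=22, sum[0..2]=32, sum[0..3]=36, sum[0..4]=38, sum[0..5]=41, sum[0..6]=43 -> [9, 22, 32, 36, 38, 41, 43]
Stage 6 (CLIP -9 23): clip(9,-9,23)=9, clip(22,-9,23)=22, clip(32,-9,23)=23, clip(36,-9,23)=23, clip(38,-9,23)=23, clip(41,-9,23)=23, clip(43,-9,23)=23 -> [9, 22, 23, 23, 23, 23, 23]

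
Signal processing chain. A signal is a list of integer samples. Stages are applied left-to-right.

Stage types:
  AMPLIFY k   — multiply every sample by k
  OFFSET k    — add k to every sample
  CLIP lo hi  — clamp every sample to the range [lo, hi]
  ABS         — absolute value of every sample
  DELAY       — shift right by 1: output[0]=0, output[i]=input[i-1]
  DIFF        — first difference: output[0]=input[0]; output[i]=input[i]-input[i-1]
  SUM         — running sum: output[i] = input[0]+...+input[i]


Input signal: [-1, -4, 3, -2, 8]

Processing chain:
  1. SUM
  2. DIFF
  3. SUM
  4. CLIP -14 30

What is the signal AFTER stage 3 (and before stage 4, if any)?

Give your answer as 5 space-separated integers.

Input: [-1, -4, 3, -2, 8]
Stage 1 (SUM): sum[0..0]=-1, sum[0..1]=-5, sum[0..2]=-2, sum[0..3]=-4, sum[0..4]=4 -> [-1, -5, -2, -4, 4]
Stage 2 (DIFF): s[0]=-1, -5--1=-4, -2--5=3, -4--2=-2, 4--4=8 -> [-1, -4, 3, -2, 8]
Stage 3 (SUM): sum[0..0]=-1, sum[0..1]=-5, sum[0..2]=-2, sum[0..3]=-4, sum[0..4]=4 -> [-1, -5, -2, -4, 4]

Answer: -1 -5 -2 -4 4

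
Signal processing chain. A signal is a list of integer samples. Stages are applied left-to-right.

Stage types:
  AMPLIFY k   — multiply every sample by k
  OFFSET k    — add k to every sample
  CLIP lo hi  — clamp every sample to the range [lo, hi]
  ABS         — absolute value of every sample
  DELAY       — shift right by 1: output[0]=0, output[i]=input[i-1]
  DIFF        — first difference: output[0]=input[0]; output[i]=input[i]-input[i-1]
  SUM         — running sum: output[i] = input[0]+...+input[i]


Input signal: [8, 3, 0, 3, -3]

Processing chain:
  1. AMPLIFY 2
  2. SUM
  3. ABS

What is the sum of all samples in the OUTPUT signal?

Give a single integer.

Input: [8, 3, 0, 3, -3]
Stage 1 (AMPLIFY 2): 8*2=16, 3*2=6, 0*2=0, 3*2=6, -3*2=-6 -> [16, 6, 0, 6, -6]
Stage 2 (SUM): sum[0..0]=16, sum[0..1]=22, sum[0..2]=22, sum[0..3]=28, sum[0..4]=22 -> [16, 22, 22, 28, 22]
Stage 3 (ABS): |16|=16, |22|=22, |22|=22, |28|=28, |22|=22 -> [16, 22, 22, 28, 22]
Output sum: 110

Answer: 110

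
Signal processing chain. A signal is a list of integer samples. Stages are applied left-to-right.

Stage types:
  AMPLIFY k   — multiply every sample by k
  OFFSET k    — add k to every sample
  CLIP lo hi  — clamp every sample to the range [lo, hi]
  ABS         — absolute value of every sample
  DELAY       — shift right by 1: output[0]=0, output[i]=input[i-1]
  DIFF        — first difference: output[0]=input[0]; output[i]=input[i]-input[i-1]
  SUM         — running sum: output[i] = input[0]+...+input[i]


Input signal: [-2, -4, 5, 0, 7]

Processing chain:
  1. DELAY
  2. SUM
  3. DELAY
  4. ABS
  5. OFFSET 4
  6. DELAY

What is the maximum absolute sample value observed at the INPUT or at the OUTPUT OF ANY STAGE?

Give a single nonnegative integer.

Answer: 10

Derivation:
Input: [-2, -4, 5, 0, 7] (max |s|=7)
Stage 1 (DELAY): [0, -2, -4, 5, 0] = [0, -2, -4, 5, 0] -> [0, -2, -4, 5, 0] (max |s|=5)
Stage 2 (SUM): sum[0..0]=0, sum[0..1]=-2, sum[0..2]=-6, sum[0..3]=-1, sum[0..4]=-1 -> [0, -2, -6, -1, -1] (max |s|=6)
Stage 3 (DELAY): [0, 0, -2, -6, -1] = [0, 0, -2, -6, -1] -> [0, 0, -2, -6, -1] (max |s|=6)
Stage 4 (ABS): |0|=0, |0|=0, |-2|=2, |-6|=6, |-1|=1 -> [0, 0, 2, 6, 1] (max |s|=6)
Stage 5 (OFFSET 4): 0+4=4, 0+4=4, 2+4=6, 6+4=10, 1+4=5 -> [4, 4, 6, 10, 5] (max |s|=10)
Stage 6 (DELAY): [0, 4, 4, 6, 10] = [0, 4, 4, 6, 10] -> [0, 4, 4, 6, 10] (max |s|=10)
Overall max amplitude: 10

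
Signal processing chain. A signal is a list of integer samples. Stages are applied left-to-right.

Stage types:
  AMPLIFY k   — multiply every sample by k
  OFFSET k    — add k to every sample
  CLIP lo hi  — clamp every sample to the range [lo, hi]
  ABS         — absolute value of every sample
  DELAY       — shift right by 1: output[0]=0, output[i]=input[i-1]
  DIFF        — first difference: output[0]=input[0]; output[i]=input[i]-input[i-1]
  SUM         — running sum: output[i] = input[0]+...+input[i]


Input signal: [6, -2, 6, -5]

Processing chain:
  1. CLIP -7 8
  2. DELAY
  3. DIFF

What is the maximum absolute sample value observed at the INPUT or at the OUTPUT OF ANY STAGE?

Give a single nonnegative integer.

Input: [6, -2, 6, -5] (max |s|=6)
Stage 1 (CLIP -7 8): clip(6,-7,8)=6, clip(-2,-7,8)=-2, clip(6,-7,8)=6, clip(-5,-7,8)=-5 -> [6, -2, 6, -5] (max |s|=6)
Stage 2 (DELAY): [0, 6, -2, 6] = [0, 6, -2, 6] -> [0, 6, -2, 6] (max |s|=6)
Stage 3 (DIFF): s[0]=0, 6-0=6, -2-6=-8, 6--2=8 -> [0, 6, -8, 8] (max |s|=8)
Overall max amplitude: 8

Answer: 8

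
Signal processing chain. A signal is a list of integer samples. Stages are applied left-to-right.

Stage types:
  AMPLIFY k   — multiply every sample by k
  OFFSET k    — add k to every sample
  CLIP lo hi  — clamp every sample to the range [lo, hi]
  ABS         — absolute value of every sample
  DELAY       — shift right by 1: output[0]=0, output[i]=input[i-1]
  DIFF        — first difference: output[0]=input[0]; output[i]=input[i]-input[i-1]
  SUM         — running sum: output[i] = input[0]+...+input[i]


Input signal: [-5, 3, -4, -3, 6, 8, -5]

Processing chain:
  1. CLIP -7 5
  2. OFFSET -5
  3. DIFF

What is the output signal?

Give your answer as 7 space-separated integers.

Input: [-5, 3, -4, -3, 6, 8, -5]
Stage 1 (CLIP -7 5): clip(-5,-7,5)=-5, clip(3,-7,5)=3, clip(-4,-7,5)=-4, clip(-3,-7,5)=-3, clip(6,-7,5)=5, clip(8,-7,5)=5, clip(-5,-7,5)=-5 -> [-5, 3, -4, -3, 5, 5, -5]
Stage 2 (OFFSET -5): -5+-5=-10, 3+-5=-2, -4+-5=-9, -3+-5=-8, 5+-5=0, 5+-5=0, -5+-5=-10 -> [-10, -2, -9, -8, 0, 0, -10]
Stage 3 (DIFF): s[0]=-10, -2--10=8, -9--2=-7, -8--9=1, 0--8=8, 0-0=0, -10-0=-10 -> [-10, 8, -7, 1, 8, 0, -10]

Answer: -10 8 -7 1 8 0 -10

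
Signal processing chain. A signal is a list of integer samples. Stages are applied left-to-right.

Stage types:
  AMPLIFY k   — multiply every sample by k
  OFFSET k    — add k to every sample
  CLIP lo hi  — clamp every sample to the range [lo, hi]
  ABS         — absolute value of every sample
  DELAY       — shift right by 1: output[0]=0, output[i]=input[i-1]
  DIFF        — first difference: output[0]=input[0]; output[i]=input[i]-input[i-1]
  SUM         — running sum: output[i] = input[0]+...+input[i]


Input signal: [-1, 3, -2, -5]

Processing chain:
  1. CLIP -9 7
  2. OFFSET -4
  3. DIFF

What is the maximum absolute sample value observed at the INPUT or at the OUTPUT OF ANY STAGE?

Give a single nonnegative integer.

Input: [-1, 3, -2, -5] (max |s|=5)
Stage 1 (CLIP -9 7): clip(-1,-9,7)=-1, clip(3,-9,7)=3, clip(-2,-9,7)=-2, clip(-5,-9,7)=-5 -> [-1, 3, -2, -5] (max |s|=5)
Stage 2 (OFFSET -4): -1+-4=-5, 3+-4=-1, -2+-4=-6, -5+-4=-9 -> [-5, -1, -6, -9] (max |s|=9)
Stage 3 (DIFF): s[0]=-5, -1--5=4, -6--1=-5, -9--6=-3 -> [-5, 4, -5, -3] (max |s|=5)
Overall max amplitude: 9

Answer: 9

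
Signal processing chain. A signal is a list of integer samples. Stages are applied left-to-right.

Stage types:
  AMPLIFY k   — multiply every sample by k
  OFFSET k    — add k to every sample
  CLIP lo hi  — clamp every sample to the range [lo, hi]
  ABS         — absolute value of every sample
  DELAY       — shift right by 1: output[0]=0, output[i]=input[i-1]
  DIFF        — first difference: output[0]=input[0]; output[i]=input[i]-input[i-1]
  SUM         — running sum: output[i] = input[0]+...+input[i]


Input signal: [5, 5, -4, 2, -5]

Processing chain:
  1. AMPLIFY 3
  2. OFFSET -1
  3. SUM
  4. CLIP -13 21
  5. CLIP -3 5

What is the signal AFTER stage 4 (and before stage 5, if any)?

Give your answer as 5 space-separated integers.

Answer: 14 21 15 20 4

Derivation:
Input: [5, 5, -4, 2, -5]
Stage 1 (AMPLIFY 3): 5*3=15, 5*3=15, -4*3=-12, 2*3=6, -5*3=-15 -> [15, 15, -12, 6, -15]
Stage 2 (OFFSET -1): 15+-1=14, 15+-1=14, -12+-1=-13, 6+-1=5, -15+-1=-16 -> [14, 14, -13, 5, -16]
Stage 3 (SUM): sum[0..0]=14, sum[0..1]=28, sum[0..2]=15, sum[0..3]=20, sum[0..4]=4 -> [14, 28, 15, 20, 4]
Stage 4 (CLIP -13 21): clip(14,-13,21)=14, clip(28,-13,21)=21, clip(15,-13,21)=15, clip(20,-13,21)=20, clip(4,-13,21)=4 -> [14, 21, 15, 20, 4]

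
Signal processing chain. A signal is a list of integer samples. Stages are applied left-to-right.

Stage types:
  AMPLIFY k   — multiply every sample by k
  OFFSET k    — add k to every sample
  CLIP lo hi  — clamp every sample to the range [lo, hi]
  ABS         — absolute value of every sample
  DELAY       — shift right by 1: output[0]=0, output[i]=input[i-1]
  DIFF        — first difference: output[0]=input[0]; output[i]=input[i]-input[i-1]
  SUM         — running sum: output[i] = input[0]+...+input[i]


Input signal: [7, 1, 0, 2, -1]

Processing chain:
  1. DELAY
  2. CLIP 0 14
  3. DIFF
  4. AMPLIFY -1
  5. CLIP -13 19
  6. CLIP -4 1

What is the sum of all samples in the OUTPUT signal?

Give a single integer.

Answer: -4

Derivation:
Input: [7, 1, 0, 2, -1]
Stage 1 (DELAY): [0, 7, 1, 0, 2] = [0, 7, 1, 0, 2] -> [0, 7, 1, 0, 2]
Stage 2 (CLIP 0 14): clip(0,0,14)=0, clip(7,0,14)=7, clip(1,0,14)=1, clip(0,0,14)=0, clip(2,0,14)=2 -> [0, 7, 1, 0, 2]
Stage 3 (DIFF): s[0]=0, 7-0=7, 1-7=-6, 0-1=-1, 2-0=2 -> [0, 7, -6, -1, 2]
Stage 4 (AMPLIFY -1): 0*-1=0, 7*-1=-7, -6*-1=6, -1*-1=1, 2*-1=-2 -> [0, -7, 6, 1, -2]
Stage 5 (CLIP -13 19): clip(0,-13,19)=0, clip(-7,-13,19)=-7, clip(6,-13,19)=6, clip(1,-13,19)=1, clip(-2,-13,19)=-2 -> [0, -7, 6, 1, -2]
Stage 6 (CLIP -4 1): clip(0,-4,1)=0, clip(-7,-4,1)=-4, clip(6,-4,1)=1, clip(1,-4,1)=1, clip(-2,-4,1)=-2 -> [0, -4, 1, 1, -2]
Output sum: -4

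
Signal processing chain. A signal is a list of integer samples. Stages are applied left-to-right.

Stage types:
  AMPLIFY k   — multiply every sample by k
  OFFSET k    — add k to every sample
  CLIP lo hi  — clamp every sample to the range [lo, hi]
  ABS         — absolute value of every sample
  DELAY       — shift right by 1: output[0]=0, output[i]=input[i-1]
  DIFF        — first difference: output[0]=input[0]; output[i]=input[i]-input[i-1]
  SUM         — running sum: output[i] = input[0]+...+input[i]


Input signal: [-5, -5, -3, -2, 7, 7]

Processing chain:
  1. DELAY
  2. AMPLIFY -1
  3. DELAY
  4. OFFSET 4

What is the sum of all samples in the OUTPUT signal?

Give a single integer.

Answer: 39

Derivation:
Input: [-5, -5, -3, -2, 7, 7]
Stage 1 (DELAY): [0, -5, -5, -3, -2, 7] = [0, -5, -5, -3, -2, 7] -> [0, -5, -5, -3, -2, 7]
Stage 2 (AMPLIFY -1): 0*-1=0, -5*-1=5, -5*-1=5, -3*-1=3, -2*-1=2, 7*-1=-7 -> [0, 5, 5, 3, 2, -7]
Stage 3 (DELAY): [0, 0, 5, 5, 3, 2] = [0, 0, 5, 5, 3, 2] -> [0, 0, 5, 5, 3, 2]
Stage 4 (OFFSET 4): 0+4=4, 0+4=4, 5+4=9, 5+4=9, 3+4=7, 2+4=6 -> [4, 4, 9, 9, 7, 6]
Output sum: 39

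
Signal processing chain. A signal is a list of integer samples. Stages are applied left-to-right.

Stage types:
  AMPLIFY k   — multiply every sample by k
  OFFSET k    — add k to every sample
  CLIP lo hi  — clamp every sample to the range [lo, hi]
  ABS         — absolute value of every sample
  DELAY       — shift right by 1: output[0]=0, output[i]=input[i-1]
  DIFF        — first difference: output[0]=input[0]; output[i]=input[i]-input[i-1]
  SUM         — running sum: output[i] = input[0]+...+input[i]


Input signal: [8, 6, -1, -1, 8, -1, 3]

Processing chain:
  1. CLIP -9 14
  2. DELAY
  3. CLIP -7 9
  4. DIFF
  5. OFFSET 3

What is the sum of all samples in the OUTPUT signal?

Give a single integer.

Answer: 20

Derivation:
Input: [8, 6, -1, -1, 8, -1, 3]
Stage 1 (CLIP -9 14): clip(8,-9,14)=8, clip(6,-9,14)=6, clip(-1,-9,14)=-1, clip(-1,-9,14)=-1, clip(8,-9,14)=8, clip(-1,-9,14)=-1, clip(3,-9,14)=3 -> [8, 6, -1, -1, 8, -1, 3]
Stage 2 (DELAY): [0, 8, 6, -1, -1, 8, -1] = [0, 8, 6, -1, -1, 8, -1] -> [0, 8, 6, -1, -1, 8, -1]
Stage 3 (CLIP -7 9): clip(0,-7,9)=0, clip(8,-7,9)=8, clip(6,-7,9)=6, clip(-1,-7,9)=-1, clip(-1,-7,9)=-1, clip(8,-7,9)=8, clip(-1,-7,9)=-1 -> [0, 8, 6, -1, -1, 8, -1]
Stage 4 (DIFF): s[0]=0, 8-0=8, 6-8=-2, -1-6=-7, -1--1=0, 8--1=9, -1-8=-9 -> [0, 8, -2, -7, 0, 9, -9]
Stage 5 (OFFSET 3): 0+3=3, 8+3=11, -2+3=1, -7+3=-4, 0+3=3, 9+3=12, -9+3=-6 -> [3, 11, 1, -4, 3, 12, -6]
Output sum: 20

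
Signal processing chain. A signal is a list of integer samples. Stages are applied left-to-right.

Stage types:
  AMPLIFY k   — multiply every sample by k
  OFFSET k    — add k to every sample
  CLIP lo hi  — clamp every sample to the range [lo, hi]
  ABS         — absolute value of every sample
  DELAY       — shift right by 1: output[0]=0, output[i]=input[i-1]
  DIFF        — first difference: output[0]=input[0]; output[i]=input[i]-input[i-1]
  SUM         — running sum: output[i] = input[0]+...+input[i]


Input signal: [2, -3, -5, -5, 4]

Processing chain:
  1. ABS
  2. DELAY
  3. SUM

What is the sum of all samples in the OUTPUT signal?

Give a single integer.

Input: [2, -3, -5, -5, 4]
Stage 1 (ABS): |2|=2, |-3|=3, |-5|=5, |-5|=5, |4|=4 -> [2, 3, 5, 5, 4]
Stage 2 (DELAY): [0, 2, 3, 5, 5] = [0, 2, 3, 5, 5] -> [0, 2, 3, 5, 5]
Stage 3 (SUM): sum[0..0]=0, sum[0..1]=2, sum[0..2]=5, sum[0..3]=10, sum[0..4]=15 -> [0, 2, 5, 10, 15]
Output sum: 32

Answer: 32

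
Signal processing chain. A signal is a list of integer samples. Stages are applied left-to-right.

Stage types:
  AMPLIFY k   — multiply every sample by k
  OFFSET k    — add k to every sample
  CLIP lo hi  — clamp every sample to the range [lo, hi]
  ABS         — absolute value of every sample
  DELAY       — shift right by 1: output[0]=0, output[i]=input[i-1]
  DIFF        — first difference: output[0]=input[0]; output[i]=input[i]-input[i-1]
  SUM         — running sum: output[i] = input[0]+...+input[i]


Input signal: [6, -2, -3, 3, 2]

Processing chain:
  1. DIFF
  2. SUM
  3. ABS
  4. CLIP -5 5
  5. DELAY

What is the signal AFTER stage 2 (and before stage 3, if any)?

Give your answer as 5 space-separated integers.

Answer: 6 -2 -3 3 2

Derivation:
Input: [6, -2, -3, 3, 2]
Stage 1 (DIFF): s[0]=6, -2-6=-8, -3--2=-1, 3--3=6, 2-3=-1 -> [6, -8, -1, 6, -1]
Stage 2 (SUM): sum[0..0]=6, sum[0..1]=-2, sum[0..2]=-3, sum[0..3]=3, sum[0..4]=2 -> [6, -2, -3, 3, 2]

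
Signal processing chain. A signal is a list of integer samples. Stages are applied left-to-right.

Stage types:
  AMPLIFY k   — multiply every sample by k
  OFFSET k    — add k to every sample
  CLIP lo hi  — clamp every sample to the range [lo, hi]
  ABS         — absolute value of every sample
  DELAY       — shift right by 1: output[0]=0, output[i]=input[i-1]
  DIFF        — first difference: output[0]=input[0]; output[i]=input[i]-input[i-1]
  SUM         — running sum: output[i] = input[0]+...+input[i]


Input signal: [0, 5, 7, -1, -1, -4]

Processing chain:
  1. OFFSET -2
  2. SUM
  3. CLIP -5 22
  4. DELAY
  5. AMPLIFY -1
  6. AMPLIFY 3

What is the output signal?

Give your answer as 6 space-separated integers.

Input: [0, 5, 7, -1, -1, -4]
Stage 1 (OFFSET -2): 0+-2=-2, 5+-2=3, 7+-2=5, -1+-2=-3, -1+-2=-3, -4+-2=-6 -> [-2, 3, 5, -3, -3, -6]
Stage 2 (SUM): sum[0..0]=-2, sum[0..1]=1, sum[0..2]=6, sum[0..3]=3, sum[0..4]=0, sum[0..5]=-6 -> [-2, 1, 6, 3, 0, -6]
Stage 3 (CLIP -5 22): clip(-2,-5,22)=-2, clip(1,-5,22)=1, clip(6,-5,22)=6, clip(3,-5,22)=3, clip(0,-5,22)=0, clip(-6,-5,22)=-5 -> [-2, 1, 6, 3, 0, -5]
Stage 4 (DELAY): [0, -2, 1, 6, 3, 0] = [0, -2, 1, 6, 3, 0] -> [0, -2, 1, 6, 3, 0]
Stage 5 (AMPLIFY -1): 0*-1=0, -2*-1=2, 1*-1=-1, 6*-1=-6, 3*-1=-3, 0*-1=0 -> [0, 2, -1, -6, -3, 0]
Stage 6 (AMPLIFY 3): 0*3=0, 2*3=6, -1*3=-3, -6*3=-18, -3*3=-9, 0*3=0 -> [0, 6, -3, -18, -9, 0]

Answer: 0 6 -3 -18 -9 0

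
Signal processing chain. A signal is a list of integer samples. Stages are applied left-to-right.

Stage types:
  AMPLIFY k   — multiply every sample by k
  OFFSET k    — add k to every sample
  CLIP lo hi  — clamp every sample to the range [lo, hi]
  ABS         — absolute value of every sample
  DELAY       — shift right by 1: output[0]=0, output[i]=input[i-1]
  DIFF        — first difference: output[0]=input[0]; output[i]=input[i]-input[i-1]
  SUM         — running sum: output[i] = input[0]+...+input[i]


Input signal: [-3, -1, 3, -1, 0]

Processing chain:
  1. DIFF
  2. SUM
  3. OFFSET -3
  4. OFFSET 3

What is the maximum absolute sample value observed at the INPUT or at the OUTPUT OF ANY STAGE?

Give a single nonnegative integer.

Answer: 6

Derivation:
Input: [-3, -1, 3, -1, 0] (max |s|=3)
Stage 1 (DIFF): s[0]=-3, -1--3=2, 3--1=4, -1-3=-4, 0--1=1 -> [-3, 2, 4, -4, 1] (max |s|=4)
Stage 2 (SUM): sum[0..0]=-3, sum[0..1]=-1, sum[0..2]=3, sum[0..3]=-1, sum[0..4]=0 -> [-3, -1, 3, -1, 0] (max |s|=3)
Stage 3 (OFFSET -3): -3+-3=-6, -1+-3=-4, 3+-3=0, -1+-3=-4, 0+-3=-3 -> [-6, -4, 0, -4, -3] (max |s|=6)
Stage 4 (OFFSET 3): -6+3=-3, -4+3=-1, 0+3=3, -4+3=-1, -3+3=0 -> [-3, -1, 3, -1, 0] (max |s|=3)
Overall max amplitude: 6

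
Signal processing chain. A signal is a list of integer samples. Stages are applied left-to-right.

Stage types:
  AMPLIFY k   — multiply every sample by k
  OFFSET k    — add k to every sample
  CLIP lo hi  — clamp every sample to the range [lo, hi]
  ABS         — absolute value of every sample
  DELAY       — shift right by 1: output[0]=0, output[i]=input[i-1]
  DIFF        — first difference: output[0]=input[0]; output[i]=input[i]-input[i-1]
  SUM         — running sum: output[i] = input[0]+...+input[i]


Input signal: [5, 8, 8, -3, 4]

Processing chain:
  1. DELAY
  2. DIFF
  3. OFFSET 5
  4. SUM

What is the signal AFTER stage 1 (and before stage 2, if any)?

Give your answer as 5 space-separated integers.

Answer: 0 5 8 8 -3

Derivation:
Input: [5, 8, 8, -3, 4]
Stage 1 (DELAY): [0, 5, 8, 8, -3] = [0, 5, 8, 8, -3] -> [0, 5, 8, 8, -3]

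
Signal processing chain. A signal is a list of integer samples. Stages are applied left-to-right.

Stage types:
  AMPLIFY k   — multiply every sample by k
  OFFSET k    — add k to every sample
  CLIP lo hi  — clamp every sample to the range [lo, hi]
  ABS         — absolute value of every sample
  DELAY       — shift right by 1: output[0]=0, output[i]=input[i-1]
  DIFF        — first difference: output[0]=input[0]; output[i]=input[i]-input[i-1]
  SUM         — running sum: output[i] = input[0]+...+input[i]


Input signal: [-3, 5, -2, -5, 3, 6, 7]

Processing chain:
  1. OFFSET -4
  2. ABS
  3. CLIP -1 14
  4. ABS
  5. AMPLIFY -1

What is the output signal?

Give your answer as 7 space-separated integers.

Answer: -7 -1 -6 -9 -1 -2 -3

Derivation:
Input: [-3, 5, -2, -5, 3, 6, 7]
Stage 1 (OFFSET -4): -3+-4=-7, 5+-4=1, -2+-4=-6, -5+-4=-9, 3+-4=-1, 6+-4=2, 7+-4=3 -> [-7, 1, -6, -9, -1, 2, 3]
Stage 2 (ABS): |-7|=7, |1|=1, |-6|=6, |-9|=9, |-1|=1, |2|=2, |3|=3 -> [7, 1, 6, 9, 1, 2, 3]
Stage 3 (CLIP -1 14): clip(7,-1,14)=7, clip(1,-1,14)=1, clip(6,-1,14)=6, clip(9,-1,14)=9, clip(1,-1,14)=1, clip(2,-1,14)=2, clip(3,-1,14)=3 -> [7, 1, 6, 9, 1, 2, 3]
Stage 4 (ABS): |7|=7, |1|=1, |6|=6, |9|=9, |1|=1, |2|=2, |3|=3 -> [7, 1, 6, 9, 1, 2, 3]
Stage 5 (AMPLIFY -1): 7*-1=-7, 1*-1=-1, 6*-1=-6, 9*-1=-9, 1*-1=-1, 2*-1=-2, 3*-1=-3 -> [-7, -1, -6, -9, -1, -2, -3]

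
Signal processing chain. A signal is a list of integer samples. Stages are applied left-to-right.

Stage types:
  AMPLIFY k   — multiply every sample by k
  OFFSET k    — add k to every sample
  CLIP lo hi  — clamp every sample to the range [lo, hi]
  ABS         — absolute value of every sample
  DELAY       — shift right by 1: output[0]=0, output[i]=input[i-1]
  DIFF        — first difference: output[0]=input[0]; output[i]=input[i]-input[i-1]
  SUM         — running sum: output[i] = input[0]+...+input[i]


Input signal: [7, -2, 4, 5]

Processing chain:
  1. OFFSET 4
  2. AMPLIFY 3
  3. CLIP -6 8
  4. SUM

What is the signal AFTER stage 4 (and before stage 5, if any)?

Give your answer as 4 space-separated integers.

Answer: 8 14 22 30

Derivation:
Input: [7, -2, 4, 5]
Stage 1 (OFFSET 4): 7+4=11, -2+4=2, 4+4=8, 5+4=9 -> [11, 2, 8, 9]
Stage 2 (AMPLIFY 3): 11*3=33, 2*3=6, 8*3=24, 9*3=27 -> [33, 6, 24, 27]
Stage 3 (CLIP -6 8): clip(33,-6,8)=8, clip(6,-6,8)=6, clip(24,-6,8)=8, clip(27,-6,8)=8 -> [8, 6, 8, 8]
Stage 4 (SUM): sum[0..0]=8, sum[0..1]=14, sum[0..2]=22, sum[0..3]=30 -> [8, 14, 22, 30]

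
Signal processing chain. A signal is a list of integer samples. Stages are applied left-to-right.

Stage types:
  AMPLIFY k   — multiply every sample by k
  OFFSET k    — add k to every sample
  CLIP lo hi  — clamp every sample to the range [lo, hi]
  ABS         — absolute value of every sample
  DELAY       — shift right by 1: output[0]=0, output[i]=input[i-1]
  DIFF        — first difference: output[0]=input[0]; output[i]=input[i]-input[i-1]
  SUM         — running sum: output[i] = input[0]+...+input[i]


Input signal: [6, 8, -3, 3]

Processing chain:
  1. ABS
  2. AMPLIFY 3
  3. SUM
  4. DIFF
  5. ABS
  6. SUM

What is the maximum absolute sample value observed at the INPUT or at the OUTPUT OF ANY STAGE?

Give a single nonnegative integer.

Answer: 60

Derivation:
Input: [6, 8, -3, 3] (max |s|=8)
Stage 1 (ABS): |6|=6, |8|=8, |-3|=3, |3|=3 -> [6, 8, 3, 3] (max |s|=8)
Stage 2 (AMPLIFY 3): 6*3=18, 8*3=24, 3*3=9, 3*3=9 -> [18, 24, 9, 9] (max |s|=24)
Stage 3 (SUM): sum[0..0]=18, sum[0..1]=42, sum[0..2]=51, sum[0..3]=60 -> [18, 42, 51, 60] (max |s|=60)
Stage 4 (DIFF): s[0]=18, 42-18=24, 51-42=9, 60-51=9 -> [18, 24, 9, 9] (max |s|=24)
Stage 5 (ABS): |18|=18, |24|=24, |9|=9, |9|=9 -> [18, 24, 9, 9] (max |s|=24)
Stage 6 (SUM): sum[0..0]=18, sum[0..1]=42, sum[0..2]=51, sum[0..3]=60 -> [18, 42, 51, 60] (max |s|=60)
Overall max amplitude: 60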